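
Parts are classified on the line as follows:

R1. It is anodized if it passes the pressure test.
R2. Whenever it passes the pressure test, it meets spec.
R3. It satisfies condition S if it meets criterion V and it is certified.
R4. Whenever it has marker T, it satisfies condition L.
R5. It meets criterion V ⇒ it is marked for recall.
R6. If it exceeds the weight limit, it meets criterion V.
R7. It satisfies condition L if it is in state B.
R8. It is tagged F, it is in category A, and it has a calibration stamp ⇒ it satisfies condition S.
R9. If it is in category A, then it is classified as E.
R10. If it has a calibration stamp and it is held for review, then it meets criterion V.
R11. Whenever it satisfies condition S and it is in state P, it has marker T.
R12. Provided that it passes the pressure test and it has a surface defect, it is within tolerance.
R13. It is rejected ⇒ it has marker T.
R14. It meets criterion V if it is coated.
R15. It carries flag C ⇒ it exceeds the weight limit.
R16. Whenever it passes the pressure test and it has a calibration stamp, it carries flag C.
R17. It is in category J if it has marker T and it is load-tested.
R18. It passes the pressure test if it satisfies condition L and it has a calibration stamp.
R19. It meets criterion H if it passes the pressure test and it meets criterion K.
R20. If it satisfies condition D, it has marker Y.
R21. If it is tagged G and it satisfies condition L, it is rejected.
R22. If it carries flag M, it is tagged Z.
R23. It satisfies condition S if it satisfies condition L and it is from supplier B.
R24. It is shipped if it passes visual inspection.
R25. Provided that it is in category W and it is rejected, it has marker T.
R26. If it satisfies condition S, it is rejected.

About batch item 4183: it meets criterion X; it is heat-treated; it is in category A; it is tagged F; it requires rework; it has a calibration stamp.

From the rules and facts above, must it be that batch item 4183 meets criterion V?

By R8 (it is tagged F, it is in category A, it has a calibration stamp): it satisfies condition S.
By R26 (it satisfies condition S): it is rejected.
By R13 (it is rejected): it has marker T.
By R4 (it has marker T): it satisfies condition L.
By R18 (it satisfies condition L, it has a calibration stamp): it passes the pressure test.
By R16 (it passes the pressure test, it has a calibration stamp): it carries flag C.
By R15 (it carries flag C): it exceeds the weight limit.
By R6 (it exceeds the weight limit): it meets criterion V.

Yes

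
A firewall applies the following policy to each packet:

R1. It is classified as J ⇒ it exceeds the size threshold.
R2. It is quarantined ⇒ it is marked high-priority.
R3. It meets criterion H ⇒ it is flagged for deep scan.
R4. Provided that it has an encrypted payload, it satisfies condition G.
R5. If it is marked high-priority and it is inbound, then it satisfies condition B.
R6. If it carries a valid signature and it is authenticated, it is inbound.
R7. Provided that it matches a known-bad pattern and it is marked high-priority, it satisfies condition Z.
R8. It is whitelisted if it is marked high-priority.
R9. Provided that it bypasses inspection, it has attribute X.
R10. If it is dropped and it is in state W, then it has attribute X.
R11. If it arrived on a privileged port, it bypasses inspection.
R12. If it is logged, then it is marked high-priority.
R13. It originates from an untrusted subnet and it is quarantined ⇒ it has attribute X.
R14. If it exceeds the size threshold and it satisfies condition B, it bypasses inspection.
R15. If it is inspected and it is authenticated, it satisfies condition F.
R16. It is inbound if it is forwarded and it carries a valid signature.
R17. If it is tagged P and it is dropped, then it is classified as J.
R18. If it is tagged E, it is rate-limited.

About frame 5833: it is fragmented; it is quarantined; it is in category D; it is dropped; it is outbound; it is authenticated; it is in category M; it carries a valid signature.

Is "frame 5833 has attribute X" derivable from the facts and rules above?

No

Forward chaining from the given facts derives: is marked high-priority, is inbound, is whitelisted, satisfies condition B.
Rules concluding "it has attribute X": R9 needs "it bypasses inspection"; R10 needs "it is in state W"; R13 needs "it originates from an untrusted subnet" — none of these are established.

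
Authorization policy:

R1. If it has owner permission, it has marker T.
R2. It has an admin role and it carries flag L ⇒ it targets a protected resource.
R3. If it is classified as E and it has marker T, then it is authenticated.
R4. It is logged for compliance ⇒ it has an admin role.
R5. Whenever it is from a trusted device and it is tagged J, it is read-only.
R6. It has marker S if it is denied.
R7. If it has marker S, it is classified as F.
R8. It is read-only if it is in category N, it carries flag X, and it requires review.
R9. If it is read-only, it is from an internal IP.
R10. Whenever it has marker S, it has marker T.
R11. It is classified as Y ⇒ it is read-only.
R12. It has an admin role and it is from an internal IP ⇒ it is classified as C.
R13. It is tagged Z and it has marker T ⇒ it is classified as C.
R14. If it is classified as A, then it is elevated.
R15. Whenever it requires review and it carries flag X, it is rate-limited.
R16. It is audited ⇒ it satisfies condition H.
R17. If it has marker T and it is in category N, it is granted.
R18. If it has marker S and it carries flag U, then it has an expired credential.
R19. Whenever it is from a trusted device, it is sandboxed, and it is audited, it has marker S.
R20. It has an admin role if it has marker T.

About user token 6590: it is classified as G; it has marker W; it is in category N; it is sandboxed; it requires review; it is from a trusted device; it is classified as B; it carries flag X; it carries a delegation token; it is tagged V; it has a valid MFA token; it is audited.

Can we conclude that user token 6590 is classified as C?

By R8 (it is in category N, it carries flag X, it requires review): it is read-only.
By R9 (it is read-only): it is from an internal IP.
By R19 (it is from a trusted device, it is sandboxed, it is audited): it has marker S.
By R10 (it has marker S): it has marker T.
By R20 (it has marker T): it has an admin role.
By R12 (it has an admin role, it is from an internal IP): it is classified as C.

Yes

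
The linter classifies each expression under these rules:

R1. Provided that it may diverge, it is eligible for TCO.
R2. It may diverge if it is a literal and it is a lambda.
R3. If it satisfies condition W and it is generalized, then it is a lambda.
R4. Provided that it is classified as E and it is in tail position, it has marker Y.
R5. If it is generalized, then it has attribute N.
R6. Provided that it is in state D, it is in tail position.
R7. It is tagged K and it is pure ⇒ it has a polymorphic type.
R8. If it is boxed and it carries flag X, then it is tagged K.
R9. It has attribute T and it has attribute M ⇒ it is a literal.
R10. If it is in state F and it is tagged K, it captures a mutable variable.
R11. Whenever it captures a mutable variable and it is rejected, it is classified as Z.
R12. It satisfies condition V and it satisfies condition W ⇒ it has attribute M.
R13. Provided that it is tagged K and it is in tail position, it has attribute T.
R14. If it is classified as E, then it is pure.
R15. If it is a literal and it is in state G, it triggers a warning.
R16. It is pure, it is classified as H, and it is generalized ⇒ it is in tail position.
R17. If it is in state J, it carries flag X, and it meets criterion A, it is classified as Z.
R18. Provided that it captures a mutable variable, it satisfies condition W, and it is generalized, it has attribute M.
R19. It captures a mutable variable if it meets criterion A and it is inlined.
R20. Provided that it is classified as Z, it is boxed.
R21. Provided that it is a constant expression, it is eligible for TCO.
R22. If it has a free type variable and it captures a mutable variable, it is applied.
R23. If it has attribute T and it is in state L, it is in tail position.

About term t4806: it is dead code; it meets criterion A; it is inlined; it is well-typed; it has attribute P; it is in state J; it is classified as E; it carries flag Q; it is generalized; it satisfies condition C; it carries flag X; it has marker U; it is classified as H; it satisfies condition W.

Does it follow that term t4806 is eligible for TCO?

By R3 (it satisfies condition W, it is generalized): it is a lambda.
By R14 (it is classified as E): it is pure.
By R16 (it is pure, it is classified as H, it is generalized): it is in tail position.
By R17 (it is in state J, it carries flag X, it meets criterion A): it is classified as Z.
By R19 (it meets criterion A, it is inlined): it captures a mutable variable.
By R20 (it is classified as Z): it is boxed.
By R8 (it is boxed, it carries flag X): it is tagged K.
By R13 (it is tagged K, it is in tail position): it has attribute T.
By R18 (it captures a mutable variable, it satisfies condition W, it is generalized): it has attribute M.
By R9 (it has attribute T, it has attribute M): it is a literal.
By R2 (it is a literal, it is a lambda): it may diverge.
By R1 (it may diverge): it is eligible for TCO.

Yes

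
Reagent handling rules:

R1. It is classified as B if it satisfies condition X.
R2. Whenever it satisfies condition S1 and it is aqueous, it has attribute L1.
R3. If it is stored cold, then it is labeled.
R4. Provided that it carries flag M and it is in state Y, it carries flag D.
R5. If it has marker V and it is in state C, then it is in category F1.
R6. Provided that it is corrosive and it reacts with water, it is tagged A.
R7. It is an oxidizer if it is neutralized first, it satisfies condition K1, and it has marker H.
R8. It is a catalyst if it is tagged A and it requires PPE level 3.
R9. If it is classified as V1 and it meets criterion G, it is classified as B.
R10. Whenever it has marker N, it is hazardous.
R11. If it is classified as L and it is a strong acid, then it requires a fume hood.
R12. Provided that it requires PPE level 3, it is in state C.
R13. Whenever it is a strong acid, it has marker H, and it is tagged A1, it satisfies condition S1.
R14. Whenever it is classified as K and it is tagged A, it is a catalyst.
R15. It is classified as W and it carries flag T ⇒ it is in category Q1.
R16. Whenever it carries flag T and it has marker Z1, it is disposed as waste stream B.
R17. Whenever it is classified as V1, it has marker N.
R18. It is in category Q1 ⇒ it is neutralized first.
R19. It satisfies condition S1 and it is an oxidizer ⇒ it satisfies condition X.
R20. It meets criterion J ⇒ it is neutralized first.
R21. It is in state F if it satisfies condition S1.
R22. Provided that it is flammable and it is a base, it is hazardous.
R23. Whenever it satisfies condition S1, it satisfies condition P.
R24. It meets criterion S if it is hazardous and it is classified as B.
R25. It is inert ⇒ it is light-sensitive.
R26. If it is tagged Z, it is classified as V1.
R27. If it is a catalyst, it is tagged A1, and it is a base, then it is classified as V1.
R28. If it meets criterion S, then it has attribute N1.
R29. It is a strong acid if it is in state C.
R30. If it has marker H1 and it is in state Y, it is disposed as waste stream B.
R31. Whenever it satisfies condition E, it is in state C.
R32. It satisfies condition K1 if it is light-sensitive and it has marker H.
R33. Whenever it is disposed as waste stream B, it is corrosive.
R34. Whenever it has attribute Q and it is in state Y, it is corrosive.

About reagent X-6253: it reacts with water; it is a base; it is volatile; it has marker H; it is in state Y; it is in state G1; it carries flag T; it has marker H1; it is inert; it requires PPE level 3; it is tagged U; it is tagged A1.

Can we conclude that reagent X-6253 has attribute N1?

No

Forward chaining from the given facts derives: is in state C, is light-sensitive, is a strong acid, is disposed as waste stream B, satisfies condition K1, is corrosive, is tagged A, is a catalyst, satisfies condition S1, is in state F, satisfies condition P, is classified as V1, has marker N, is hazardous.
The only rule concluding "it has attribute N1" is R28, which needs "it meets criterion S"; that is never established.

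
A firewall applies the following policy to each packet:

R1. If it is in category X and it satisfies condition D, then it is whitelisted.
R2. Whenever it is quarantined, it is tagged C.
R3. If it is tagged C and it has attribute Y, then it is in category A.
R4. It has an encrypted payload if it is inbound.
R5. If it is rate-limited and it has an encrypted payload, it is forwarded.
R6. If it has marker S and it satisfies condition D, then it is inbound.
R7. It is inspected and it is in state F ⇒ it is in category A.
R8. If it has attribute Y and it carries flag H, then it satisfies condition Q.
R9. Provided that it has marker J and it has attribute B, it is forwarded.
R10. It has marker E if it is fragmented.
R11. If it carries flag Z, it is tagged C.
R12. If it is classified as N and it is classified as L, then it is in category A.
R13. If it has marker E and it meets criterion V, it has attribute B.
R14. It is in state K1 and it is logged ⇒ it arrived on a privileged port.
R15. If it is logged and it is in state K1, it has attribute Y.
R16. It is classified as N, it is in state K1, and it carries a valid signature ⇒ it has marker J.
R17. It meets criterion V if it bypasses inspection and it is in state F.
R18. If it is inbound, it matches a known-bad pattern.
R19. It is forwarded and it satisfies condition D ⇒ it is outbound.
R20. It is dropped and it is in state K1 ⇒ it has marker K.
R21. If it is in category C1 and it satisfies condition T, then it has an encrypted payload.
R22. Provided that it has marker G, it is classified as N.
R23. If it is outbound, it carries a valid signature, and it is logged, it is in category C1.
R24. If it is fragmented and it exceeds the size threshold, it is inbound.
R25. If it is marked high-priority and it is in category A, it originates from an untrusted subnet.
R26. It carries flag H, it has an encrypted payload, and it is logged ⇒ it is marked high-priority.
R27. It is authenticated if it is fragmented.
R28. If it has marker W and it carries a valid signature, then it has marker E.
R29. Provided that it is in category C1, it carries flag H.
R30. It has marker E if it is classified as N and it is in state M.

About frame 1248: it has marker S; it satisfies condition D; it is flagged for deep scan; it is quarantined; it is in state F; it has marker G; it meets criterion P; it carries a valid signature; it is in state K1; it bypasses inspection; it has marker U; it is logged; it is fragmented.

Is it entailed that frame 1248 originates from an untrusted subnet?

Yes

By R2 (it is quarantined): it is tagged C.
By R6 (it has marker S, it satisfies condition D): it is inbound.
By R10 (it is fragmented): it has marker E.
By R15 (it is logged, it is in state K1): it has attribute Y.
By R17 (it bypasses inspection, it is in state F): it meets criterion V.
By R22 (it has marker G): it is classified as N.
By R3 (it is tagged C, it has attribute Y): it is in category A.
By R4 (it is inbound): it has an encrypted payload.
By R13 (it has marker E, it meets criterion V): it has attribute B.
By R16 (it is classified as N, it is in state K1, it carries a valid signature): it has marker J.
By R9 (it has marker J, it has attribute B): it is forwarded.
By R19 (it is forwarded, it satisfies condition D): it is outbound.
By R23 (it is outbound, it carries a valid signature, it is logged): it is in category C1.
By R29 (it is in category C1): it carries flag H.
By R26 (it carries flag H, it has an encrypted payload, it is logged): it is marked high-priority.
By R25 (it is marked high-priority, it is in category A): it originates from an untrusted subnet.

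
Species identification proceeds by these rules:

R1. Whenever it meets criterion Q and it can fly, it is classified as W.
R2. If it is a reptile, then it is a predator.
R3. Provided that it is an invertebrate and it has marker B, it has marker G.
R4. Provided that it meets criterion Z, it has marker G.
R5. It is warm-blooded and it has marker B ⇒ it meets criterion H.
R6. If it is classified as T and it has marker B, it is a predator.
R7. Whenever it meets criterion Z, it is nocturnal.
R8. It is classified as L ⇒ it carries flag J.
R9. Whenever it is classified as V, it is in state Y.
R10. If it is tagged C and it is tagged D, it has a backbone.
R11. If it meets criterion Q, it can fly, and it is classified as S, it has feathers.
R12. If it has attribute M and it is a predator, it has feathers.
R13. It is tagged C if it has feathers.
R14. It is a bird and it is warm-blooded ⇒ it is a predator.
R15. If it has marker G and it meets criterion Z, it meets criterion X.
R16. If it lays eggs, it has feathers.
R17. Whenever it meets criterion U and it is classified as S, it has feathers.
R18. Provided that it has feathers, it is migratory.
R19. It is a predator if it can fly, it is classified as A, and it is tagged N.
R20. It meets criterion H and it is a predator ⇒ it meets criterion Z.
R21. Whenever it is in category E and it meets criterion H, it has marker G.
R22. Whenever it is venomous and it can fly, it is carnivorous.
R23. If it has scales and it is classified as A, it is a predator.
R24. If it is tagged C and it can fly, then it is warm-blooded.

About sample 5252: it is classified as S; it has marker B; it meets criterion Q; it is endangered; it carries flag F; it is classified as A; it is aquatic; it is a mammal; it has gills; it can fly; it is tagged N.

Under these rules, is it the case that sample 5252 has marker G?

Yes

By R11 (it meets criterion Q, it can fly, it is classified as S): it has feathers.
By R13 (it has feathers): it is tagged C.
By R19 (it can fly, it is classified as A, it is tagged N): it is a predator.
By R24 (it is tagged C, it can fly): it is warm-blooded.
By R5 (it is warm-blooded, it has marker B): it meets criterion H.
By R20 (it meets criterion H, it is a predator): it meets criterion Z.
By R4 (it meets criterion Z): it has marker G.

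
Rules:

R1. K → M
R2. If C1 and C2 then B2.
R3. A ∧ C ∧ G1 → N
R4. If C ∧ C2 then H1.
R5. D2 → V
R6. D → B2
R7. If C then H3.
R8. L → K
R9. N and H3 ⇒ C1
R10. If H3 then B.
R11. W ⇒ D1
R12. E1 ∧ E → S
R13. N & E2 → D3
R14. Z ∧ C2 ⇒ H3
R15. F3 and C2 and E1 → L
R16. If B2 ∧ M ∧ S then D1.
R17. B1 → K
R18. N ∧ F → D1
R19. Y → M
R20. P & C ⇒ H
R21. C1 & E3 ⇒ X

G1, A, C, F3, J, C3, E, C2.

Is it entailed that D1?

Forward chaining from the given facts derives: N, H1, H3, C1, B, B2.
Rules concluding D1: R11 needs W; R16 needs M; R18 needs F — none of these are established.

No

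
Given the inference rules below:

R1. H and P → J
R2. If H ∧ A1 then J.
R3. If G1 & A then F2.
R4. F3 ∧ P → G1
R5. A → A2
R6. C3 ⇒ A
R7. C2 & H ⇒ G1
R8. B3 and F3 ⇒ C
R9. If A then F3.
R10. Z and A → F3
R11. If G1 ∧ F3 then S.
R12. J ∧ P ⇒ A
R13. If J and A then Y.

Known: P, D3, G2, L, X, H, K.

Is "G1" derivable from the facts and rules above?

J  (by R1: H, P)
A  (by R12: J, P)
F3  (by R9: A)
G1  (by R4: F3, P)

Yes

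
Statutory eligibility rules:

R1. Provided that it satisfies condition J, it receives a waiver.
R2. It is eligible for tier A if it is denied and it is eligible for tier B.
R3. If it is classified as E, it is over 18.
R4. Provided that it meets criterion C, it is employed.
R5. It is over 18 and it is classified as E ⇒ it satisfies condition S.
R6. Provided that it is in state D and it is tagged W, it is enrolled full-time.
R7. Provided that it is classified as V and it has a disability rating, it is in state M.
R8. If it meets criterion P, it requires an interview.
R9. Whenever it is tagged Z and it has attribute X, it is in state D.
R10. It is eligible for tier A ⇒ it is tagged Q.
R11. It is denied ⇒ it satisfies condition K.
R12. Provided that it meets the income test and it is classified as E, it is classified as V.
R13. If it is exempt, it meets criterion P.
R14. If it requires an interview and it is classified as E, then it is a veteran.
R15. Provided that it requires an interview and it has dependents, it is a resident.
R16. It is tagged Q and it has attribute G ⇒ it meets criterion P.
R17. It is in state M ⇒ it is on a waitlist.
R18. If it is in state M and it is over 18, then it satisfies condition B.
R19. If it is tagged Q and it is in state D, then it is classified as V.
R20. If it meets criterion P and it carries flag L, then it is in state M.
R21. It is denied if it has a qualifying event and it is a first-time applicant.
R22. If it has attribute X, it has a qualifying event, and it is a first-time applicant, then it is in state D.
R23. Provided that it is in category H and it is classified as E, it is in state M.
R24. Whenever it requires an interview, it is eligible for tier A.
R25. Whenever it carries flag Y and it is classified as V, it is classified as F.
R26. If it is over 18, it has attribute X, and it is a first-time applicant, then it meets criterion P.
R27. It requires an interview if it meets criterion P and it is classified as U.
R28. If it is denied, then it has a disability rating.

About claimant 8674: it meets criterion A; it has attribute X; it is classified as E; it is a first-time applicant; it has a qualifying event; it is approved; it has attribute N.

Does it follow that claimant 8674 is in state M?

By R3 (it is classified as E): it is over 18.
By R21 (it has a qualifying event, it is a first-time applicant): it is denied.
By R22 (it has attribute X, it has a qualifying event, it is a first-time applicant): it is in state D.
By R26 (it is over 18, it has attribute X, it is a first-time applicant): it meets criterion P.
By R28 (it is denied): it has a disability rating.
By R8 (it meets criterion P): it requires an interview.
By R24 (it requires an interview): it is eligible for tier A.
By R10 (it is eligible for tier A): it is tagged Q.
By R19 (it is tagged Q, it is in state D): it is classified as V.
By R7 (it is classified as V, it has a disability rating): it is in state M.

Yes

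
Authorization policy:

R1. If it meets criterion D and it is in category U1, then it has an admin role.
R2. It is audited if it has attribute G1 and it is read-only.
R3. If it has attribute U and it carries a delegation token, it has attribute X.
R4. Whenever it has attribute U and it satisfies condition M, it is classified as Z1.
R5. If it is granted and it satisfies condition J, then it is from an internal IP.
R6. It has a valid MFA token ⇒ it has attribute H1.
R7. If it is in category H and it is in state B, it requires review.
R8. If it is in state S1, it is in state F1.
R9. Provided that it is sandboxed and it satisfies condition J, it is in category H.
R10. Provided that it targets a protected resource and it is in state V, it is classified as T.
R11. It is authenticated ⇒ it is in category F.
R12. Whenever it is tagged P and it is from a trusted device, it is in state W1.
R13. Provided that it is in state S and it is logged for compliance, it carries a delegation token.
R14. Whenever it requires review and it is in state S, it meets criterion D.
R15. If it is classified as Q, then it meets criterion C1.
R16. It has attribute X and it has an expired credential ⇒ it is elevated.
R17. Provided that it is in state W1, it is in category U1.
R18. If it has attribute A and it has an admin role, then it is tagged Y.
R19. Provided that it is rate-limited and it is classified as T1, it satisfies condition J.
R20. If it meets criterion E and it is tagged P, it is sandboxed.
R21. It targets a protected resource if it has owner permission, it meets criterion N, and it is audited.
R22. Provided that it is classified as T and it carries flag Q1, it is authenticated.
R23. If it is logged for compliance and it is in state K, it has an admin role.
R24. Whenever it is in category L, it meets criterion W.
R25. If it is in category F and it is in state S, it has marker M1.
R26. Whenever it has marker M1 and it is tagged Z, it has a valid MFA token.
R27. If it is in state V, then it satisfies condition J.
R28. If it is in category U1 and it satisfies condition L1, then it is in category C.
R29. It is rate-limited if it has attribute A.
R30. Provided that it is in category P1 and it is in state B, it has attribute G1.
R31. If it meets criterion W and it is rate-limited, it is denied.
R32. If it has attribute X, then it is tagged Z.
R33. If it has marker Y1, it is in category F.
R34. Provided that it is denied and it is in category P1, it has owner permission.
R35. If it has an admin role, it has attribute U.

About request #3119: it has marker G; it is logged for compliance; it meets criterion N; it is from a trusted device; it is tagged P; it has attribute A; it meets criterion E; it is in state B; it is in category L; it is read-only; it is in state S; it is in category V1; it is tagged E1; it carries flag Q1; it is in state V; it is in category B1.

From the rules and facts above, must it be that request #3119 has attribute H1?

No

Forward chaining from the given facts derives: is in state W1, carries a delegation token, is in category U1, is sandboxed, meets criterion W, satisfies condition J, is rate-limited, is denied, is in category H, requires review, meets criterion D, has an admin role, is tagged Y, has attribute U, has attribute X, is tagged Z.
The only rule concluding "it has attribute H1" is R6, which needs "it has a valid MFA token"; that is never established.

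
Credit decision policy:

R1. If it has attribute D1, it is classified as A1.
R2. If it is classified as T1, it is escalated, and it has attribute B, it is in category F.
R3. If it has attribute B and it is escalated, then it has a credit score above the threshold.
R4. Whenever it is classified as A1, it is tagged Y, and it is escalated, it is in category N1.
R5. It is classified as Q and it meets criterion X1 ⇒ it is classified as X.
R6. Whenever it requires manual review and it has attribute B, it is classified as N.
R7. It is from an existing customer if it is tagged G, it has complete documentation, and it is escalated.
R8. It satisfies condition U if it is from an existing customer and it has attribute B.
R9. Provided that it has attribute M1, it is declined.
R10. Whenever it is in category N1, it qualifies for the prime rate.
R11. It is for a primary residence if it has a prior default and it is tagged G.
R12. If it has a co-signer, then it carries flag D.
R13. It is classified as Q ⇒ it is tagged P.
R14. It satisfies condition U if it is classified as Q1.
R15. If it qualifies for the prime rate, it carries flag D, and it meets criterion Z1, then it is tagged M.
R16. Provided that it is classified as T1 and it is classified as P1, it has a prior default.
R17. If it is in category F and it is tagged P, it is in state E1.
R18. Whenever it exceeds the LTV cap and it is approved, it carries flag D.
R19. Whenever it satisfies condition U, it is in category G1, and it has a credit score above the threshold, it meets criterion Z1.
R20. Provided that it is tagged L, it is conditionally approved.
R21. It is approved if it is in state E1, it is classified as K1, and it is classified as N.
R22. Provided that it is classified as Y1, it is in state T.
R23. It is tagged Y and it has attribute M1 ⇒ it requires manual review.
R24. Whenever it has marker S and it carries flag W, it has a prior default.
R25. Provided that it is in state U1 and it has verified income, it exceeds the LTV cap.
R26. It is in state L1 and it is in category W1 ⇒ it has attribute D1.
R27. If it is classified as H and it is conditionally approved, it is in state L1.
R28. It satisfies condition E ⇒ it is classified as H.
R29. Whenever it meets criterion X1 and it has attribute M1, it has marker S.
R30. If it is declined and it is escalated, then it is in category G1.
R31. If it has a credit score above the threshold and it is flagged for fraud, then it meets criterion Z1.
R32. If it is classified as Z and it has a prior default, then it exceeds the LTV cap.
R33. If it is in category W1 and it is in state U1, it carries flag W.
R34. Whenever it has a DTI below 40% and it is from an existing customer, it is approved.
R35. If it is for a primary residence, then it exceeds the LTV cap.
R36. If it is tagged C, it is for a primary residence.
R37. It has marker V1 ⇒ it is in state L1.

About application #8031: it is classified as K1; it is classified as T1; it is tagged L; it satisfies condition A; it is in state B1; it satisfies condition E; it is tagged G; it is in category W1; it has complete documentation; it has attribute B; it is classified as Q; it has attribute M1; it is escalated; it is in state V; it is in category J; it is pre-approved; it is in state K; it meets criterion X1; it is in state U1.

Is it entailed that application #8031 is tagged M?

Forward chaining from the given facts derives: is in category F, has a credit score above the threshold, is classified as X, is from an existing customer, satisfies condition U, is declined, is tagged P, is in state E1, is conditionally approved, is classified as H, has marker S, is in category G1, carries flag W, meets criterion Z1, has a prior default, is in state L1, is for a primary residence, has attribute D1, exceeds the LTV cap, is classified as A1.
The only rule concluding "it is tagged M" is R15, which needs "it qualifies for the prime rate"; that is never established.

No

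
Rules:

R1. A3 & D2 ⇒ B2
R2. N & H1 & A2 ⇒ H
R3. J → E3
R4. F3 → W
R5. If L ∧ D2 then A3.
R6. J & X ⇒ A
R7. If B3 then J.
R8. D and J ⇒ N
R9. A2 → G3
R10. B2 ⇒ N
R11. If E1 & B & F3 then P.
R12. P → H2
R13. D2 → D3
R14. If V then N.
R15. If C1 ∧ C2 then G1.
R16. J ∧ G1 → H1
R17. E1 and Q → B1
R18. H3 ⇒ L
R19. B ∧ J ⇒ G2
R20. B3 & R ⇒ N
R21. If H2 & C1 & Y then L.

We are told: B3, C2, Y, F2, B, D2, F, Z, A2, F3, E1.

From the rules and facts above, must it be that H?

No

Forward chaining from the given facts derives: W, J, G3, P, H2, D3, G2, E3.
The only rule concluding H is R2, which needs N; that is never established.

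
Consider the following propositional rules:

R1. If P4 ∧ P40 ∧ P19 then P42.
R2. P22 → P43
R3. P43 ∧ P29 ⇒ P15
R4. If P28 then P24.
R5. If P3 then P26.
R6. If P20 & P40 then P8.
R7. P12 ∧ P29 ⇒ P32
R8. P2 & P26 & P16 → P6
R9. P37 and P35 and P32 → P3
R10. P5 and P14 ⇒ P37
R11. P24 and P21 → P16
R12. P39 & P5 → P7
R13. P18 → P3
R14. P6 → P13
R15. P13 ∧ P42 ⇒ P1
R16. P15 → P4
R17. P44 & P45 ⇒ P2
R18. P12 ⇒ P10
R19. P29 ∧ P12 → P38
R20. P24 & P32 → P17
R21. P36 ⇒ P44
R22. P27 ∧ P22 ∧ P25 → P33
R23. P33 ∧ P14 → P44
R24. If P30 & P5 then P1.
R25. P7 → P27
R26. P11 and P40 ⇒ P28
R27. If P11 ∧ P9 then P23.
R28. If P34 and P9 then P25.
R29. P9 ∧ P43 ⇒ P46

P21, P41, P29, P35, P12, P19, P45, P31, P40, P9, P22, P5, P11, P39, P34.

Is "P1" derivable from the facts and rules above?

No

Forward chaining from the given facts derives: P43, P15, P32, P7, P4, P10, P38, P27, P28, P23, P25, P46, P42, P24, P16, P17, P33.
Rules concluding P1: R15 needs P13; R24 needs P30 — none of these are established.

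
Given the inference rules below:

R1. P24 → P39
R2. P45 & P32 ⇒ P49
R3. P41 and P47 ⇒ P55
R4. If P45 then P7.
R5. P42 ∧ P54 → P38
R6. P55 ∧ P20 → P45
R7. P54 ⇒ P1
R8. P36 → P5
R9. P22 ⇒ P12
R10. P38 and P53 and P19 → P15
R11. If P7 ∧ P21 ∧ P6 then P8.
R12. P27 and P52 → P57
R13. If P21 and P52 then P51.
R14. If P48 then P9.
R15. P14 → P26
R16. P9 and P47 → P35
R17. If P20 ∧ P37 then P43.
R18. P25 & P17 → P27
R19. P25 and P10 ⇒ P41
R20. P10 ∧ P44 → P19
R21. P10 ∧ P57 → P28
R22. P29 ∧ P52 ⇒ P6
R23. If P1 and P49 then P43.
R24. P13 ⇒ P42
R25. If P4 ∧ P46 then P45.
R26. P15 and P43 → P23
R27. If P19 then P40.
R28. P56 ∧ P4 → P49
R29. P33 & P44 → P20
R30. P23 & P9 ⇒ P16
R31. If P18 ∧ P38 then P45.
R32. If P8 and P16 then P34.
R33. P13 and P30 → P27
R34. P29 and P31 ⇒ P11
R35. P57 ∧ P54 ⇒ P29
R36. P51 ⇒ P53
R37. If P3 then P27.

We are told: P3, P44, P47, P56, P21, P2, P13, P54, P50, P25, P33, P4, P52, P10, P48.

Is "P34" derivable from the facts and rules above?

Yes

P1  (by R7: P54)
P51  (by R13: P21, P52)
P9  (by R14: P48)
P41  (by R19: P25, P10)
P19  (by R20: P10, P44)
P42  (by R24: P13)
P49  (by R28: P56, P4)
P20  (by R29: P33, P44)
P53  (by R36: P51)
P27  (by R37: P3)
P55  (by R3: P41, P47)
P38  (by R5: P42, P54)
P45  (by R6: P55, P20)
P15  (by R10: P38, P53, P19)
P57  (by R12: P27, P52)
P43  (by R23: P1, P49)
P23  (by R26: P15, P43)
P16  (by R30: P23, P9)
P29  (by R35: P57, P54)
P7  (by R4: P45)
P6  (by R22: P29, P52)
P8  (by R11: P7, P21, P6)
P34  (by R32: P8, P16)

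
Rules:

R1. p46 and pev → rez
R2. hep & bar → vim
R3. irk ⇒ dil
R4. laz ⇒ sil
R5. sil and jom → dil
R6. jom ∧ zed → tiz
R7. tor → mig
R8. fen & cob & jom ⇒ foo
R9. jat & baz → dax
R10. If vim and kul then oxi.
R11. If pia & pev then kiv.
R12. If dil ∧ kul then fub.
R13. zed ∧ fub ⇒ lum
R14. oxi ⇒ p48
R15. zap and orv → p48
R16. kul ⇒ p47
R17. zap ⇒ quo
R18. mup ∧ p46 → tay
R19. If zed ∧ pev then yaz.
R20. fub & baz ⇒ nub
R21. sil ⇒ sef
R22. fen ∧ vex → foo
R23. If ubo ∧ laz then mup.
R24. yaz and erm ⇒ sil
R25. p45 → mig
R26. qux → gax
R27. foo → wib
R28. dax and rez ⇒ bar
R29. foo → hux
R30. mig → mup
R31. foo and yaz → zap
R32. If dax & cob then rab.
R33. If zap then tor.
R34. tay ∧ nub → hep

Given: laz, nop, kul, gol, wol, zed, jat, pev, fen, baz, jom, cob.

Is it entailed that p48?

Forward chaining from the given facts derives: sil, dil, tiz, foo, dax, fub, lum, p47, yaz, nub, sef, wib, hux, zap, rab, tor, mig, quo, mup.
Rules concluding p48: R14 needs oxi; R15 needs orv — none of these are established.

No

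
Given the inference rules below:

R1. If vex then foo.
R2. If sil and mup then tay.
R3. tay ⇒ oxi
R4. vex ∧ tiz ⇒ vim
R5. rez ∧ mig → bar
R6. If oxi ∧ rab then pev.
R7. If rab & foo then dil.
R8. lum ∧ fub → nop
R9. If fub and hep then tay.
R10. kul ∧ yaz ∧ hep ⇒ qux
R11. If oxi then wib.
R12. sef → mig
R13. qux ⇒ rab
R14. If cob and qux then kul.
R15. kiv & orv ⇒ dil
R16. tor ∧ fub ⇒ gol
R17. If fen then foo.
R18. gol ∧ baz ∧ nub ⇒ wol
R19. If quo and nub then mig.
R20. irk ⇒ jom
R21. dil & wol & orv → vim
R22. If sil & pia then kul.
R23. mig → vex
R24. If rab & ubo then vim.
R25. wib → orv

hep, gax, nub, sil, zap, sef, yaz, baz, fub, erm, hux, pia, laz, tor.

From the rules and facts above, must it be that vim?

tay  (by R9: fub, hep)
mig  (by R12: sef)
gol  (by R16: tor, fub)
wol  (by R18: gol, baz, nub)
kul  (by R22: sil, pia)
vex  (by R23: mig)
foo  (by R1: vex)
oxi  (by R3: tay)
qux  (by R10: kul, yaz, hep)
wib  (by R11: oxi)
rab  (by R13: qux)
orv  (by R25: wib)
dil  (by R7: rab, foo)
vim  (by R21: dil, wol, orv)

Yes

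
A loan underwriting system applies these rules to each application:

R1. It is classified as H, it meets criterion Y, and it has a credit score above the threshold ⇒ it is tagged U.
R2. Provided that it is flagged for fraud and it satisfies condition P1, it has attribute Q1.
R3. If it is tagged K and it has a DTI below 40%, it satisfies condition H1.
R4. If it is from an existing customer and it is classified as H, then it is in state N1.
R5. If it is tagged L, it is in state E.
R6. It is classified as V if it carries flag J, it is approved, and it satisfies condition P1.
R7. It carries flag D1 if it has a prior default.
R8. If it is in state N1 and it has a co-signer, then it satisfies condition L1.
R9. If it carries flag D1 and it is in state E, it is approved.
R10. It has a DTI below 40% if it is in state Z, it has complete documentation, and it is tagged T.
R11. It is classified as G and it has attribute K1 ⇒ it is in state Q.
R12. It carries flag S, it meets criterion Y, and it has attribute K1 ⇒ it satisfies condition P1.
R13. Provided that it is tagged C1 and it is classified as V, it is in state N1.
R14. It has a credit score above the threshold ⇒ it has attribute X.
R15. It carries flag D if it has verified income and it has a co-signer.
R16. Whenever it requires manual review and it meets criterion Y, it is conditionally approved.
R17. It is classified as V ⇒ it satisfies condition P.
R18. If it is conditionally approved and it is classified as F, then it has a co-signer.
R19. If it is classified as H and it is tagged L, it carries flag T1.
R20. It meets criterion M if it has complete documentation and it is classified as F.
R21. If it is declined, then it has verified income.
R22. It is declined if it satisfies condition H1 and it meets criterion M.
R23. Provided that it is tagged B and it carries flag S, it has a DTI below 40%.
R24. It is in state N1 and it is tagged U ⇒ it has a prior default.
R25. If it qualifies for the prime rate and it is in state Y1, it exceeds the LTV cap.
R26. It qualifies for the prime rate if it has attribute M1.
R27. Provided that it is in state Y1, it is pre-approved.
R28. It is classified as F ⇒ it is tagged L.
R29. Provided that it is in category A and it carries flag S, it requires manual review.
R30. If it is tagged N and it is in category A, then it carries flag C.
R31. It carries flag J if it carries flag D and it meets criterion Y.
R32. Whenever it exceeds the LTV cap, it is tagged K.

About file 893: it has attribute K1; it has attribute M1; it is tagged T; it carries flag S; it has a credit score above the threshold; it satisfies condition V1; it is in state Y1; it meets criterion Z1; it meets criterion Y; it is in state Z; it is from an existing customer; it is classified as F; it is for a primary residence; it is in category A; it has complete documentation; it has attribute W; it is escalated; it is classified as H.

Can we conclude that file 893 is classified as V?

By R1 (it is classified as H, it meets criterion Y, it has a credit score above the threshold): it is tagged U.
By R4 (it is from an existing customer, it is classified as H): it is in state N1.
By R10 (it is in state Z, it has complete documentation, it is tagged T): it has a DTI below 40%.
By R12 (it carries flag S, it meets criterion Y, it has attribute K1): it satisfies condition P1.
By R20 (it has complete documentation, it is classified as F): it meets criterion M.
By R24 (it is in state N1, it is tagged U): it has a prior default.
By R26 (it has attribute M1): it qualifies for the prime rate.
By R28 (it is classified as F): it is tagged L.
By R29 (it is in category A, it carries flag S): it requires manual review.
By R5 (it is tagged L): it is in state E.
By R7 (it has a prior default): it carries flag D1.
By R9 (it carries flag D1, it is in state E): it is approved.
By R16 (it requires manual review, it meets criterion Y): it is conditionally approved.
By R18 (it is conditionally approved, it is classified as F): it has a co-signer.
By R25 (it qualifies for the prime rate, it is in state Y1): it exceeds the LTV cap.
By R32 (it exceeds the LTV cap): it is tagged K.
By R3 (it is tagged K, it has a DTI below 40%): it satisfies condition H1.
By R22 (it satisfies condition H1, it meets criterion M): it is declined.
By R21 (it is declined): it has verified income.
By R15 (it has verified income, it has a co-signer): it carries flag D.
By R31 (it carries flag D, it meets criterion Y): it carries flag J.
By R6 (it carries flag J, it is approved, it satisfies condition P1): it is classified as V.

Yes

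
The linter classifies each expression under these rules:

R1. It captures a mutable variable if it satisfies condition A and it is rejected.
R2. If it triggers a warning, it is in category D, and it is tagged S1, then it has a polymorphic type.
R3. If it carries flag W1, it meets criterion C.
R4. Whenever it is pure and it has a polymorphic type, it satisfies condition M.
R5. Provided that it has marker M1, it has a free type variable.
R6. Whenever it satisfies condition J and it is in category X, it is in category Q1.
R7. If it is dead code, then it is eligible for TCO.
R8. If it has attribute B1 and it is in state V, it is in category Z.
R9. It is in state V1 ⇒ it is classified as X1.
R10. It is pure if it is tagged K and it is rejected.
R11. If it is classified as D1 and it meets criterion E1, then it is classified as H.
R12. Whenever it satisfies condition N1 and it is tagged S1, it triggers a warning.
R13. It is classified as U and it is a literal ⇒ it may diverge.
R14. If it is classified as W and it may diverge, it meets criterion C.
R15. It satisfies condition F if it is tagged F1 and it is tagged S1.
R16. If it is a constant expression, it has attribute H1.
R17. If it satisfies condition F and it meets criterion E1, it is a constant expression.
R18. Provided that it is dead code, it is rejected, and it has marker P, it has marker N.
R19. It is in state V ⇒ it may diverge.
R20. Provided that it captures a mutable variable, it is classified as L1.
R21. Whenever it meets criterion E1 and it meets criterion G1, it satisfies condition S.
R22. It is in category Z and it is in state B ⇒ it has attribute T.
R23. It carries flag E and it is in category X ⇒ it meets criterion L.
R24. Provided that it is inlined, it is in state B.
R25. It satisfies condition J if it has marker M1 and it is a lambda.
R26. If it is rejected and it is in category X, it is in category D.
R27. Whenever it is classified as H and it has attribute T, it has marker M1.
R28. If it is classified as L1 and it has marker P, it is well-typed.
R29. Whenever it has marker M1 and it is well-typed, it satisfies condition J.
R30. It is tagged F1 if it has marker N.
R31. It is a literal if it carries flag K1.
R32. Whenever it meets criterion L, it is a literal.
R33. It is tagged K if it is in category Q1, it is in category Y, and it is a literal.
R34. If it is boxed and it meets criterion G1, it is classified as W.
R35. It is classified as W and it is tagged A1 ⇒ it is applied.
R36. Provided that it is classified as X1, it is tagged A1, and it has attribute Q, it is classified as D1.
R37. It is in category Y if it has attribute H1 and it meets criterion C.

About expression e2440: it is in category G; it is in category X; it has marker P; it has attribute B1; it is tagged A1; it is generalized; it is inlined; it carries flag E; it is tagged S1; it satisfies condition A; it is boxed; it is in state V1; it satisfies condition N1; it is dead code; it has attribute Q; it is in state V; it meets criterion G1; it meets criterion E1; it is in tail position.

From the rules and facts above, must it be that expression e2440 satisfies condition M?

Forward chaining from the given facts derives: is eligible for TCO, is in category Z, is classified as X1, triggers a warning, may diverge, satisfies condition S, meets criterion L, is in state B, is a literal, is classified as W, is applied, is classified as D1, is classified as H, meets criterion C, has attribute T, has marker M1, has a free type variable.
The only rule concluding "it satisfies condition M" is R4, which needs "it is pure"; that is never established.

No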